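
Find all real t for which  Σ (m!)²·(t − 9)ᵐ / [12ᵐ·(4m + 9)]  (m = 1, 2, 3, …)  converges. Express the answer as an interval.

{9}

The ratio of consecutive coefficients is (m+1)² · 1/12 · (4m + 9)/(4(m+1) + 9) → ∞.
The ratio grows without bound, so the series diverges whenever (t − 9) ≠ 0; it converges only at t = 9. R = 0.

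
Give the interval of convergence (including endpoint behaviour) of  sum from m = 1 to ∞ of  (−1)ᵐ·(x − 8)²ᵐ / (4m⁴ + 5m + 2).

[7, 9]

Apply the ratio test: |a_{m+1}| / |a_m| = (4m⁴ + 5m + 2)/(4(m+1)⁴ + 5(m+1) + 2), which tends to 1 as m → ∞.
Successive powers of (x − 8) differ by 2, so the series converges when |x − 8|² · 1 < 1, i.e. |x − 8| < √(1) = 1. So R = 1.
Endpoint x = 9: the terms are on the order of 1/m⁴, so the series converges absolutely by comparison with the p-series (p = 4 > 1).
Endpoint x = 7: absolute convergence follows by limit comparison with Σ 1/m⁴.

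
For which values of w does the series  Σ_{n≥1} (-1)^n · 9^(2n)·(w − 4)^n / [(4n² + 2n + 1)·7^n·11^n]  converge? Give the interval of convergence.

[247/81, 401/81]

Apply the ratio test: |a_{n+1}| / |a_n| = [(4n² + 2n + 1)/(4(n+1)² + 2(n+1) + 1)] · 81/(7·11), which tends to 81/77 as n → ∞.
The series converges when 81/77 · |w − 4| < 1, giving R = 77/81.
When w = 401/81, the terms are on the order of 1/n², so the series converges absolutely by comparison with the p-series (p = 2 > 1).
When w = 247/81, the terms are on the order of 1/n², so the series converges absolutely by comparison with the p-series (p = 2 > 1).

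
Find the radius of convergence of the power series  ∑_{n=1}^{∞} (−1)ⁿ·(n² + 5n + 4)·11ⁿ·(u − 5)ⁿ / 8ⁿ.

R = 8/11

The ratio of consecutive coefficients is [((n+1)² + 5(n+1) + 4)/(n² + 5n + 4)] · 11/8 → 11/8.
The series converges when 11/8 · |u − 5| < 1, giving R = 8/11.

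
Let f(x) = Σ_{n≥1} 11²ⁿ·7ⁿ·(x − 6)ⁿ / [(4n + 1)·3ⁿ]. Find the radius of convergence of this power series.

Ratio test: |a_{n+1}/a_n| = [(4n + 1)/(4(n+1) + 1)] · 121·7/3 → 847/3 as n → ∞.
Convergence for |x − 6| · 847/3 < 1, i.e. |x − 6| < 3/847. So R = 3/847.

R = 3/847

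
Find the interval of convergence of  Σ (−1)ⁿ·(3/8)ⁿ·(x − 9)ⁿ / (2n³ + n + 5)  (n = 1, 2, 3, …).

[19/3, 35/3]

Ratio test: |a_{n+1}/a_n| = [(2n³ + n + 5)/(2(n+1)³ + (n+1) + 5)] · 3/8 → 3/8 as n → ∞.
Hence the series converges for |x − 9| < 1/(3/8) = 8/3, so the radius of convergence is 8/3.
Check x = 35/3: absolute convergence follows by limit comparison with Σ 1/n³.
Check x = 19/3: the terms are on the order of 1/n³, so the series converges absolutely by comparison with the p-series (p = 3 > 1).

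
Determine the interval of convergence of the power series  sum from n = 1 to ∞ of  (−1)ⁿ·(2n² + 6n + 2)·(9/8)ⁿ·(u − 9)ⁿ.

(73/9, 89/9)

Ratio test: |a_{n+1}/a_n| = [(2(n+1)² + 6(n+1) + 2)/(2n² + 6n + 2)] · 9/8 → 9/8 as n → ∞.
The series converges when 9/8 · |u − 9| < 1, giving R = 8/9.
Endpoint u = 89/9: the terms have absolute value of order n², which does not tend to 0, so the series diverges by the divergence test.
At u = 73/9: the terms have absolute value of order n², which does not tend to 0, so the series diverges by the divergence test.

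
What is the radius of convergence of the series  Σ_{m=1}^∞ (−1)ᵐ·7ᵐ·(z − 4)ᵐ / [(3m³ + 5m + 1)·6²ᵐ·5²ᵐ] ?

R = 900/7

The ratio of consecutive coefficients is [(3m³ + 5m + 1)/(3(m+1)³ + 5(m+1) + 1)] · 7/(36·25) → 7/900.
Thus R = 1/(7/900) = 900/7.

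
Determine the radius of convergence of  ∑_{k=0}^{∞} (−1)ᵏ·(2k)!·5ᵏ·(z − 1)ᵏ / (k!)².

The ratio of consecutive coefficients is (2k+1)·(2k+2)/(k+1)² · 5 → 20.
Thus R = 1/(20) = 1/20.

R = 1/20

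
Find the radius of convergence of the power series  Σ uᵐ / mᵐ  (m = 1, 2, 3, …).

By the Cauchy root test, |a_m|^(1/m) = 1/m → 0.
The limit is 0 for every u, so R = ∞.

R = ∞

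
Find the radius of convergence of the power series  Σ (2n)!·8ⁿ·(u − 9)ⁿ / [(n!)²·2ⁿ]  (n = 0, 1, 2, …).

The ratio of consecutive coefficients is (2n+1)·(2n+2)/(n+1)² · 8/2 → 16.
Hence the series converges for |u − 9| < 1/(16) = 1/16, so the radius of convergence is 1/16.

R = 1/16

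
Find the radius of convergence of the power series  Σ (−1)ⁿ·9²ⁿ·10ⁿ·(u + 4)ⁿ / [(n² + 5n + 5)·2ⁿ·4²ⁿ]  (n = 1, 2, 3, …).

The ratio of consecutive coefficients is [(n² + 5n + 5)/((n+1)² + 5(n+1) + 5)] · 81·10/(2·16) → 405/16.
Thus R = 1/(405/16) = 16/405.

R = 16/405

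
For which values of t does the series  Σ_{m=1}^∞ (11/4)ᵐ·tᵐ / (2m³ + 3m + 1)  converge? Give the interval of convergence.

The ratio of consecutive coefficients is [(2m³ + 3m + 1)/(2(m+1)³ + 3(m+1) + 1)] · 11/4 → 11/4.
Convergence for |t| · 11/4 < 1, i.e. |t| < 4/11. So R = 4/11.
At t = 4/11: the terms are on the order of 1/m³, so the series converges absolutely by comparison with the p-series (p = 3 > 1).
Endpoint t = -4/11: the series is dominated by a constant times Σ 1/m³, which converges (p = 3 > 1).

[-4/11, 4/11]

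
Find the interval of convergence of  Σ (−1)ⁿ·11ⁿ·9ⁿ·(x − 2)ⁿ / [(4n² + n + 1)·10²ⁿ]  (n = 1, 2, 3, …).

[98/99, 298/99]

The ratio of consecutive coefficients is [(4n² + n + 1)/(4(n+1)² + (n+1) + 1)] · 11·9/100 → 99/100.
Thus R = 1/(99/100) = 100/99.
At x = 298/99: the terms are on the order of 1/n², so the series converges absolutely by comparison with the p-series (p = 2 > 1).
Endpoint x = 98/99: the series is dominated by a constant times Σ 1/n², which converges (p = 2 > 1).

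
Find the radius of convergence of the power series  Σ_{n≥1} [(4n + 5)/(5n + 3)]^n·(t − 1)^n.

Applying the root test, |a_n|^(1/n) = (4n + 5)/(5n + 3) → 4/5.
The series converges when 4/5 · |t − 1| < 1, giving R = 5/4.

R = 5/4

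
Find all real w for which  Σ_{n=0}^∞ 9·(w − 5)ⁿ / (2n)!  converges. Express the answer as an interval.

(−∞, ∞)

The ratio of consecutive coefficients is 9/9 · 1/[(2n+1)·(2n+2)] → 0.
The ratio tends to 0 regardless of w, hence R = ∞.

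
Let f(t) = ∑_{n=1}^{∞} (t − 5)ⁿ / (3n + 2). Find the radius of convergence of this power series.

The ratio of consecutive coefficients is (3n + 2)/(3(n+1) + 2) → 1.
Convergence for |t − 5| < 1, so R = 1.

R = 1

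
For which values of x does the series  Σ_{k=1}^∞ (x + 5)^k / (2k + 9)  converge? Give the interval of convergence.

Apply the ratio test: |a_{k+1}| / |a_k| = (2k + 9)/(2(k+1) + 9), which tends to 1 as k → ∞.
Hence R = 1.
At x = -4: the terms behave like c/k; limit comparison with the harmonic series gives divergence.
Check x = -6: an alternating series whose terms decrease to 0 in absolute value, so it converges by the Leibniz criterion.

[-6, -4)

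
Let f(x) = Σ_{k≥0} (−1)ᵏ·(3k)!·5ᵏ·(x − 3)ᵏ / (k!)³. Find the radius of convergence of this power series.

R = 1/135

Apply the ratio test: |a_{k+1}| / |a_k| = (3k+1)·(3k+2)·(3k+3)/(k+1)³ · 5, which tends to 135 as k → ∞.
The series converges when 135 · |x − 3| < 1, giving R = 1/135.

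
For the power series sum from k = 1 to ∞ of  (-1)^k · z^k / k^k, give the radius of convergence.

Root test: |a_k|^(1/k) = 1/k → 0.
Since the k-th root of |a_k| tends to 0, the series converges for all real z; R = ∞.

R = ∞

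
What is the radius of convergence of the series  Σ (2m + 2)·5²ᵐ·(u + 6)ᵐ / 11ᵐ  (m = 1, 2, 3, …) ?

R = 11/25

The ratio of consecutive coefficients is [(2(m+1) + 2)/(2m + 2)] · 25/11 → 25/11.
Hence the series converges for |u + 6| < 1/(25/11) = 11/25, so the radius of convergence is 11/25.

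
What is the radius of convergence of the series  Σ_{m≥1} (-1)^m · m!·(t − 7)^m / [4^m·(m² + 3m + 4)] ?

R = 0

By the ratio test, |a_{m+1}/a_m| = (m+1) · 1/4 · (m² + 3m + 4)/((m+1)² + 3(m+1) + 4) → ∞.
Since the ratio → ∞, the series diverges for every t ≠ 7, and R = 0.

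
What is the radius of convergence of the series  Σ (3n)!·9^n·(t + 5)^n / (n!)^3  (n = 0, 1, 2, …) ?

R = 1/243

The ratio of consecutive coefficients is (3n+1)·(3n+2)·(3n+3)/(n+1)³ · 9 → 243.
Thus R = 1/(243) = 1/243.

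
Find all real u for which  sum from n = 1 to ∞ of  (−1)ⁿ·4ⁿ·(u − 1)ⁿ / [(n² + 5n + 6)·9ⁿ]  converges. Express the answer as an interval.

Apply the ratio test: |a_{n+1}| / |a_n| = [(n² + 5n + 6)/((n+1)² + 5(n+1) + 6)] · 4/9, which tends to 4/9 as n → ∞.
Hence the series converges for |u − 1| < 1/(4/9) = 9/4, so the radius of convergence is 9/4.
At u = 13/4: absolute convergence follows by limit comparison with Σ 1/n².
Check u = -5/4: absolute convergence follows by limit comparison with Σ 1/n².

[-5/4, 13/4]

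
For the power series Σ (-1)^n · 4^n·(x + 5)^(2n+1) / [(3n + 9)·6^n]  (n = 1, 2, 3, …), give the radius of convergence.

Apply the ratio test: |a_{n+1}| / |a_n| = [(3n + 9)/(3(n+1) + 9)] · 4/6, which tends to 2/3 as n → ∞.
Writing y = (x + 5)², the series in y has radius 3/2, so |x + 5| < √(3/2) and R = √6/2.

R = √6/2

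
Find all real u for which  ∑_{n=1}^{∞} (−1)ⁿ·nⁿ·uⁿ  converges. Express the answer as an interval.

{0}

By the Cauchy root test, |a_n|^(1/n) = n → ∞.
The root grows without bound, so R = 0 (convergence only at u = 0).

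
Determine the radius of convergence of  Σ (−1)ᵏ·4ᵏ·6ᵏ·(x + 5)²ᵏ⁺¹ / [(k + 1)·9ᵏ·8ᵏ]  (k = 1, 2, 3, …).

R = √3

Apply the ratio test: |a_{k+1}| / |a_k| = [(k + 1)/((k+1) + 1)] · 4·6/(9·8), which tends to 1/3 as k → ∞.
Since the exponent of (x + 5) increases by 2 each term, convergence requires |x + 5|² < 3, hence R = √3.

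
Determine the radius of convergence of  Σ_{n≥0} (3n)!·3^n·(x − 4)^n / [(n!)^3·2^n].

By the ratio test, |a_{n+1}/a_n| = (3n+1)·(3n+2)·(3n+3)/(n+1)³ · 3/2 → 81/2.
Convergence for |x − 4| · 81/2 < 1, i.e. |x − 4| < 2/81. So R = 2/81.

R = 2/81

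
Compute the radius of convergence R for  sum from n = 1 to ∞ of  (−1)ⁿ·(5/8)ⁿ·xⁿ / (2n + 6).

R = 8/5

By the ratio test, |a_{n+1}/a_n| = [(2n + 6)/(2(n+1) + 6)] · 5/8 → 5/8.
Hence the series converges for |x| < 1/(5/8) = 8/5, so the radius of convergence is 8/5.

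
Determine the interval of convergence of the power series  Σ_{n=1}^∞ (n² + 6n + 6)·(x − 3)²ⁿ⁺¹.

(2, 4)

Ratio test: |a_{n+1}/a_n| = ((n+1)² + 6(n+1) + 6)/(n² + 6n + 6) → 1 as n → ∞.
Writing y = (x − 3)², the series in y has radius 1, so |x − 3| < √(1) = 1 and R = 1.
Check x = 4: the n-th term does not approach 0; divergence by the term test.
At x = 2: the n-th term does not approach 0; divergence by the term test.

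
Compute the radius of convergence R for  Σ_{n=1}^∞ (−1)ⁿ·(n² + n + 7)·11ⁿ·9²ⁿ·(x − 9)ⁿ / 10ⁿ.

By the ratio test, |a_{n+1}/a_n| = [((n+1)² + (n+1) + 7)/(n² + n + 7)] · 11·81/10 → 891/10.
Thus R = 1/(891/10) = 10/891.

R = 10/891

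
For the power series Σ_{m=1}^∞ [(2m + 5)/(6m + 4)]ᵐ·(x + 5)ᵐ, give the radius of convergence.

Root test: |a_m|^(1/m) = (2m + 5)/(6m + 4) → 1/3.
Convergence for |x + 5| · 1/3 < 1, i.e. |x + 5| < 3. So R = 3.

R = 3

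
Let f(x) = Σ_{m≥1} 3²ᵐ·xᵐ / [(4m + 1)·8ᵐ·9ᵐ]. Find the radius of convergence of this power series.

By the ratio test, |a_{m+1}/a_m| = [(4m + 1)/(4(m+1) + 1)] · 9/(8·9) → 1/8.
Thus R = 1/(1/8) = 8.

R = 8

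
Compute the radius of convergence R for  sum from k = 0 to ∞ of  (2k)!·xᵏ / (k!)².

R = 1/4

Ratio test: |a_{k+1}/a_k| = (2k+1)·(2k+2)/(k+1)² → 4 as k → ∞.
Thus R = 1/(4) = 1/4.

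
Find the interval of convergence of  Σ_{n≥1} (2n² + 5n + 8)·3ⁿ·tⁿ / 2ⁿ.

The ratio of consecutive coefficients is [(2(n+1)² + 5(n+1) + 8)/(2n² + 5n + 8)] · 3/2 → 3/2.
Convergence for |t| · 3/2 < 1, i.e. |t| < 2/3. So R = 2/3.
At t = 2/3: the terms do not tend to 0, so the series diverges.
When t = -2/3, the n-th term does not approach 0; divergence by the term test.

(-2/3, 2/3)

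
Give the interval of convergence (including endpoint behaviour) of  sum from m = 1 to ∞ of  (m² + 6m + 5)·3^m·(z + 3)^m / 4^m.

(-13/3, -5/3)

The ratio of consecutive coefficients is [((m+1)² + 6(m+1) + 5)/(m² + 6m + 5)] · 3/4 → 3/4.
Convergence for |z + 3| · 3/4 < 1, i.e. |z + 3| < 4/3. So R = 4/3.
When z = -5/3, the m-th term does not approach 0; divergence by the term test.
Endpoint z = -13/3: the terms do not tend to 0, so the series diverges.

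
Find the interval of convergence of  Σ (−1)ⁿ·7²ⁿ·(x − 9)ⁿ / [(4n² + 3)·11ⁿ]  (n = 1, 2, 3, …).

By the ratio test, |a_{n+1}/a_n| = [(4n² + 3)/(4(n+1)² + 3)] · 49/11 → 49/11.
Hence the series converges for |x − 9| < 1/(49/11) = 11/49, so the radius of convergence is 11/49.
Check x = 452/49: the series is dominated by a constant times Σ 1/n², which converges (p = 2 > 1).
Endpoint x = 430/49: the series is dominated by a constant times Σ 1/n², which converges (p = 2 > 1).

[430/49, 452/49]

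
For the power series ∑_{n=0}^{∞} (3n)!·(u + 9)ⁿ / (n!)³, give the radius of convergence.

R = 1/27

The ratio of consecutive coefficients is (3n+1)·(3n+2)·(3n+3)/(n+1)³ → 27.
Hence the series converges for |u + 9| < 1/(27) = 1/27, so the radius of convergence is 1/27.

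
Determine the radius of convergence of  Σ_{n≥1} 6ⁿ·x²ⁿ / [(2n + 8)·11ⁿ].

Apply the ratio test: |a_{n+1}| / |a_n| = [(2n + 8)/(2(n+1) + 8)] · 6/11, which tends to 6/11 as n → ∞.
Writing y = x², the series in y has radius 11/6, so |x| < √(11/6) and R = √66/6.

R = √66/6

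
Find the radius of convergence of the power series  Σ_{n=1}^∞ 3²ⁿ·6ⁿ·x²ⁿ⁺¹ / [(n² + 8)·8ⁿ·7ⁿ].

R = 2√21/9

By the ratio test, |a_{n+1}/a_n| = [(n² + 8)/((n+1)² + 8)] · 9·6/(8·7) → 27/28.
Successive powers of x differ by 2, so the series converges when |x|² · 27/28 < 1, i.e. |x| < √(28/27). So R = 2√21/9.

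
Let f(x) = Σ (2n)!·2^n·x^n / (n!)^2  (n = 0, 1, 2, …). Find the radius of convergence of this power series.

The ratio of consecutive coefficients is (2n+1)·(2n+2)/(n+1)² · 2 → 8.
Thus R = 1/(8) = 1/8.

R = 1/8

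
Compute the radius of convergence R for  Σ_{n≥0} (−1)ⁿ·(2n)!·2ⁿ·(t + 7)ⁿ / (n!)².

R = 1/8

By the ratio test, |a_{n+1}/a_n| = (2n+1)·(2n+2)/(n+1)² · 2 → 8.
The series converges when 8 · |t + 7| < 1, giving R = 1/8.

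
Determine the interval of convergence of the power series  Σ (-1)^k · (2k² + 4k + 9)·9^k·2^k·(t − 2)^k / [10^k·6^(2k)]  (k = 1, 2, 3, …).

(-18, 22)

The ratio of consecutive coefficients is [(2(k+1)² + 4(k+1) + 9)/(2k² + 4k + 9)] · 9·2/(10·36) → 1/20.
Hence the series converges for |t − 2| < 1/(1/20) = 20, so the radius of convergence is 20.
Endpoint t = 22: the k-th term does not approach 0; divergence by the term test.
At t = -18: the terms do not tend to 0, so the series diverges.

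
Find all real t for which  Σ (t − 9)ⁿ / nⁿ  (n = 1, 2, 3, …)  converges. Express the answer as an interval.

(−∞, ∞)

Applying the root test, |a_n|^(1/n) = 1/n → 0.
The limit is 0 for every t, so R = ∞.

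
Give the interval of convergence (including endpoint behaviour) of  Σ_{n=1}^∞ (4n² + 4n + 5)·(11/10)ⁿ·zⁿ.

(-10/11, 10/11)

The ratio of consecutive coefficients is [(4(n+1)² + 4(n+1) + 5)/(4n² + 4n + 5)] · 11/10 → 11/10.
Convergence for |z| · 11/10 < 1, i.e. |z| < 10/11. So R = 10/11.
Check z = 10/11: the n-th term does not approach 0; divergence by the term test.
At z = -10/11: the terms have absolute value of order n², which does not tend to 0, so the series diverges by the divergence test.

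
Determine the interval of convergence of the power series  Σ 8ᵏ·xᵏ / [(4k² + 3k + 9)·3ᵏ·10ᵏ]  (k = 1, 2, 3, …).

[-15/4, 15/4]

By the ratio test, |a_{k+1}/a_k| = [(4k² + 3k + 9)/(4(k+1)² + 3(k+1) + 9)] · 8/(3·10) → 4/15.
The series converges when 4/15 · |x| < 1, giving R = 15/4.
Check x = 15/4: the series is dominated by a constant times Σ 1/k², which converges (p = 2 > 1).
Endpoint x = -15/4: the terms are on the order of 1/k², so the series converges absolutely by comparison with the p-series (p = 2 > 1).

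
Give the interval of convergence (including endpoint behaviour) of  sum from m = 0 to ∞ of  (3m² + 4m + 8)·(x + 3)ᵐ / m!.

(−∞, ∞)

The ratio of consecutive coefficients is (3(m+1)² + 4(m+1) + 8)/(3m² + 4m + 8) · 1/(m+1) → 0.
Since the limit is 0 < 1 for every x, the series converges on all of ℝ and R = ∞.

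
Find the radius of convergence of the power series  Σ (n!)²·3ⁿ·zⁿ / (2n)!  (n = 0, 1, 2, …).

R = 4/3

Ratio test: |a_{n+1}/a_n| = (n+1)²/[(2n+1)·(2n+2)] · 3 → 3/4 as n → ∞.
Thus R = 1/(3/4) = 4/3.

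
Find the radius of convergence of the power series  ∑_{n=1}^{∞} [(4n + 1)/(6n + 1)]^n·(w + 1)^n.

R = 3/2

Root test: |a_n|^(1/n) = (4n + 1)/(6n + 1) → 2/3.
Thus R = 1/(2/3) = 3/2.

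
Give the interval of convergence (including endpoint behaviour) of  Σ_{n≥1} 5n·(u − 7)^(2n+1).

(6, 8)

By the ratio test, |a_{n+1}/a_n| = 5(n+1)/5n → 1.
Successive powers of (u − 7) differ by 2, so the series converges when |u − 7|² · 1 < 1, i.e. |u − 7| < √(1) = 1. So R = 1.
Check u = 8: the terms have absolute value of order n, which does not tend to 0, so the series diverges by the divergence test.
Endpoint u = 6: the n-th term does not approach 0; divergence by the term test.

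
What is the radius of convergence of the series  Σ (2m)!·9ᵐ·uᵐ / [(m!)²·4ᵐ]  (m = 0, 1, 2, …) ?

R = 1/9

Apply the ratio test: |a_{m+1}| / |a_m| = (2m+1)·(2m+2)/(m+1)² · 9/4, which tends to 9 as m → ∞.
Hence the series converges for |u| < 1/(9) = 1/9, so the radius of convergence is 1/9.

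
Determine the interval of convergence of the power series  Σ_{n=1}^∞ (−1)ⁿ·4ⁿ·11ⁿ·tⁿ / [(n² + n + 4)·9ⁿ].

By the ratio test, |a_{n+1}/a_n| = [(n² + n + 4)/((n+1)² + (n+1) + 4)] · 4·11/9 → 44/9.
Convergence for |t| · 44/9 < 1, i.e. |t| < 9/44. So R = 9/44.
At t = 9/44: the series is dominated by a constant times Σ 1/n², which converges (p = 2 > 1).
Endpoint t = -9/44: the series is dominated by a constant times Σ 1/n², which converges (p = 2 > 1).

[-9/44, 9/44]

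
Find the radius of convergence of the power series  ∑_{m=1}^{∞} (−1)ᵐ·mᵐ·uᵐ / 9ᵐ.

R = 0

By the Cauchy root test, |a_m|^(1/m) = m/9 → ∞.
Since the m-th root of |a_m| is unbounded, the series converges only at u = 0; R = 0.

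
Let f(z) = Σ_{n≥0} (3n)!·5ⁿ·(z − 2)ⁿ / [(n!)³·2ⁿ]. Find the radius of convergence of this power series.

By the ratio test, |a_{n+1}/a_n| = (3n+1)·(3n+2)·(3n+3)/(n+1)³ · 5/2 → 135/2.
Thus R = 1/(135/2) = 2/135.

R = 2/135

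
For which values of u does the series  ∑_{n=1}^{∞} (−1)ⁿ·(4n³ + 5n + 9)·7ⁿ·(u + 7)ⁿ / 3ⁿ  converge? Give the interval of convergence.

(-52/7, -46/7)

The ratio of consecutive coefficients is [(4(n+1)³ + 5(n+1) + 9)/(4n³ + 5n + 9)] · 7/3 → 7/3.
Thus R = 1/(7/3) = 3/7.
When u = -46/7, the terms have absolute value of order n³, which does not tend to 0, so the series diverges by the divergence test.
When u = -52/7, the terms have absolute value of order n³, which does not tend to 0, so the series diverges by the divergence test.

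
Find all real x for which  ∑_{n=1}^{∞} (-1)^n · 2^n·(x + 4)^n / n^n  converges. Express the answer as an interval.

By the Cauchy root test, |a_n|^(1/n) = 2/n → 0.
The limit is 0 for every x, so R = ∞.

(−∞, ∞)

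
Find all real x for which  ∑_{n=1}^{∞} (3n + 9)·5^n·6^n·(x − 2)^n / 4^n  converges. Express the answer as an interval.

By the ratio test, |a_{n+1}/a_n| = [(3(n+1) + 9)/(3n + 9)] · 5·6/4 → 15/2.
Convergence for |x − 2| · 15/2 < 1, i.e. |x − 2| < 2/15. So R = 2/15.
Check x = 32/15: the terms have absolute value of order n, which does not tend to 0, so the series diverges by the divergence test.
At x = 28/15: the terms do not tend to 0, so the series diverges.

(28/15, 32/15)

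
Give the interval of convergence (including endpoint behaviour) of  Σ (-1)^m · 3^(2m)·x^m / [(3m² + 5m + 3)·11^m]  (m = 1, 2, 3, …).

Ratio test: |a_{m+1}/a_m| = [(3m² + 5m + 3)/(3(m+1)² + 5(m+1) + 3)] · 9/11 → 9/11 as m → ∞.
The series converges when 9/11 · |x| < 1, giving R = 11/9.
Endpoint x = 11/9: absolute convergence follows by limit comparison with Σ 1/m².
When x = -11/9, the terms are on the order of 1/m², so the series converges absolutely by comparison with the p-series (p = 2 > 1).

[-11/9, 11/9]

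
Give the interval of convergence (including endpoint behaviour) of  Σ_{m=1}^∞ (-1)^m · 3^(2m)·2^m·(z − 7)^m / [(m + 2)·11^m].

Ratio test: |a_{m+1}/a_m| = [(m + 2)/((m+1) + 2)] · 9·2/11 → 18/11 as m → ∞.
Thus R = 1/(18/11) = 11/18.
Check z = 137/18: convergence follows from the alternating series test (terms decrease monotonically to 0).
When z = 115/18, the terms are asymptotic to a nonzero constant times 1/m, so the series diverges by limit comparison with Σ 1/m.

(115/18, 137/18]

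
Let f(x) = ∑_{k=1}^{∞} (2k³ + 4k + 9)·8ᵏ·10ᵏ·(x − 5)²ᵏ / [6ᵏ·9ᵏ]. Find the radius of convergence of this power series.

R = 3√30/20

The ratio of consecutive coefficients is [(2(k+1)³ + 4(k+1) + 9)/(2k³ + 4k + 9)] · 8·10/(6·9) → 40/27.
Writing y = (x − 5)², the series in y has radius 27/40, so |x − 5| < √(27/40) and R = 3√30/20.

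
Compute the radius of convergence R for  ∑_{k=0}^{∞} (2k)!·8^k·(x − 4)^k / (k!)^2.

R = 1/32

The ratio of consecutive coefficients is (2k+1)·(2k+2)/(k+1)² · 8 → 32.
Thus R = 1/(32) = 1/32.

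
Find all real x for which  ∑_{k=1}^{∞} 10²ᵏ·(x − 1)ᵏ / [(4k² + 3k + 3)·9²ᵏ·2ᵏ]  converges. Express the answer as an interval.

Apply the ratio test: |a_{k+1}| / |a_k| = [(4k² + 3k + 3)/(4(k+1)² + 3(k+1) + 3)] · 100/(81·2), which tends to 50/81 as k → ∞.
Hence the series converges for |x − 1| < 1/(50/81) = 81/50, so the radius of convergence is 81/50.
At x = 131/50: the series is dominated by a constant times Σ 1/k², which converges (p = 2 > 1).
Check x = -31/50: the series is dominated by a constant times Σ 1/k², which converges (p = 2 > 1).

[-31/50, 131/50]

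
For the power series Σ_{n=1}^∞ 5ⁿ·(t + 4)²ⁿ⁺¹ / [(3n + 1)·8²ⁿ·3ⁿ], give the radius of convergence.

The ratio of consecutive coefficients is [(3n + 1)/(3(n+1) + 1)] · 5/(64·3) → 5/192.
Writing y = (t + 4)², the series in y has radius 192/5, so |t + 4| < √(192/5) and R = 8√15/5.

R = 8√15/5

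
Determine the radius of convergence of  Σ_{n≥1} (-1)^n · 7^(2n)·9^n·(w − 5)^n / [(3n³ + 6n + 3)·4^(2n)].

R = 16/441

Ratio test: |a_{n+1}/a_n| = [(3n³ + 6n + 3)/(3(n+1)³ + 6(n+1) + 3)] · 49·9/16 → 441/16 as n → ∞.
The series converges when 441/16 · |w − 5| < 1, giving R = 16/441.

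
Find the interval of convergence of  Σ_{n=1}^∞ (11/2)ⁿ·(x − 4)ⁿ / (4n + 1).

[42/11, 46/11)

The ratio of consecutive coefficients is [(4n + 1)/(4(n+1) + 1)] · 11/2 → 11/2.
Convergence for |x − 4| · 11/2 < 1, i.e. |x − 4| < 2/11. So R = 2/11.
At x = 46/11: the terms behave like c/n; limit comparison with the harmonic series gives divergence.
When x = 42/11, the terms alternate in sign and decrease monotonically to 0 in absolute value (size ~ c/n), so the alternating series test gives convergence.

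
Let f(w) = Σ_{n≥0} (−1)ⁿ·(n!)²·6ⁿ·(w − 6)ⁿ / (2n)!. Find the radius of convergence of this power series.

Ratio test: |a_{n+1}/a_n| = (n+1)²/[(2n+1)·(2n+2)] · 6 → 3/2 as n → ∞.
Convergence for |w − 6| · 3/2 < 1, i.e. |w − 6| < 2/3. So R = 2/3.

R = 2/3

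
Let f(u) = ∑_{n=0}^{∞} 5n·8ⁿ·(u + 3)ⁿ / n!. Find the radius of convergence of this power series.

The ratio of consecutive coefficients is 5(n+1)/5n · 8 · 1/(n+1) → 0.
The limit is 0, so the series converges for all u; R = ∞.

R = ∞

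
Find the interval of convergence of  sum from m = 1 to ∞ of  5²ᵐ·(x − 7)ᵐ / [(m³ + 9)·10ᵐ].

Ratio test: |a_{m+1}/a_m| = [(m³ + 9)/((m+1)³ + 9)] · 25/10 → 5/2 as m → ∞.
Convergence for |x − 7| · 5/2 < 1, i.e. |x − 7| < 2/5. So R = 2/5.
When x = 37/5, absolute convergence follows by limit comparison with Σ 1/m³.
Endpoint x = 33/5: the series is dominated by a constant times Σ 1/m³, which converges (p = 3 > 1).

[33/5, 37/5]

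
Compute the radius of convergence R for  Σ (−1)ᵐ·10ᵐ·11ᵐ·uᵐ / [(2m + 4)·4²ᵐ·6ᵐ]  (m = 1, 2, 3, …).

R = 48/55

By the ratio test, |a_{m+1}/a_m| = [(2m + 4)/(2(m+1) + 4)] · 10·11/(16·6) → 55/48.
Convergence for |u| · 55/48 < 1, i.e. |u| < 48/55. So R = 48/55.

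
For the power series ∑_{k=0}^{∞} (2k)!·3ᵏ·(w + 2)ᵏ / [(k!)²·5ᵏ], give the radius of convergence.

Apply the ratio test: |a_{k+1}| / |a_k| = (2k+1)·(2k+2)/(k+1)² · 3/5, which tends to 12/5 as k → ∞.
The series converges when 12/5 · |w + 2| < 1, giving R = 5/12.

R = 5/12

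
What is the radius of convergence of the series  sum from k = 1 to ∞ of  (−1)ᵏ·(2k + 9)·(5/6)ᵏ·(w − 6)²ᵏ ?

R = √30/5

By the ratio test, |a_{k+1}/a_k| = [(2(k+1) + 9)/(2k + 9)] · 5/6 → 5/6.
Writing y = (w − 6)², the series in y has radius 6/5, so |w − 6| < √(6/5) and R = √30/5.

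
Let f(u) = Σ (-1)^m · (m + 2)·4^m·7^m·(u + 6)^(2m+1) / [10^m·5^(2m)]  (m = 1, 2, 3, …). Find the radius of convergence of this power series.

R = 5√70/14

Apply the ratio test: |a_{m+1}| / |a_m| = [((m+1) + 2)/(m + 2)] · 4·7/(10·25), which tends to 14/125 as m → ∞.
Writing y = (u + 6)², the series in y has radius 125/14, so |u + 6| < √(125/14) and R = 5√70/14.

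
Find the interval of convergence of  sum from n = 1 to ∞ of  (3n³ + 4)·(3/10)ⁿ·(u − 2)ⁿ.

(-4/3, 16/3)

Apply the ratio test: |a_{n+1}| / |a_n| = [(3(n+1)³ + 4)/(3n³ + 4)] · 3/10, which tends to 3/10 as n → ∞.
Hence the series converges for |u − 2| < 1/(3/10) = 10/3, so the radius of convergence is 10/3.
Endpoint u = 16/3: the n-th term does not approach 0; divergence by the term test.
At u = -4/3: the terms do not tend to 0, so the series diverges.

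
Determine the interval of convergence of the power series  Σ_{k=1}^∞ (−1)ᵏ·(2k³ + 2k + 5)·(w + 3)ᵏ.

(-4, -2)

Apply the ratio test: |a_{k+1}| / |a_k| = (2(k+1)³ + 2(k+1) + 5)/(2k³ + 2k + 5), which tends to 1 as k → ∞.
Hence R = 1.
At w = -2: the terms do not tend to 0, so the series diverges.
Check w = -4: the terms do not tend to 0, so the series diverges.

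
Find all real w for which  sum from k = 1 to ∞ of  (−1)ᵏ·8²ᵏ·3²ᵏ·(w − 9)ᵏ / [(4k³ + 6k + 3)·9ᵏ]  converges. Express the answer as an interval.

The ratio of consecutive coefficients is [(4k³ + 6k + 3)/(4(k+1)³ + 6(k+1) + 3)] · 64·9/9 → 64.
Thus R = 1/(64) = 1/64.
At w = 577/64: the terms are on the order of 1/k³, so the series converges absolutely by comparison with the p-series (p = 3 > 1).
Check w = 575/64: absolute convergence follows by limit comparison with Σ 1/k³.

[575/64, 577/64]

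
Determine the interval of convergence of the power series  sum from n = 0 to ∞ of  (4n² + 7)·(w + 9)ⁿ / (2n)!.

(−∞, ∞)

Ratio test: |a_{n+1}/a_n| = (4(n+1)² + 7)/(4n² + 7) · 1/[(2n+1)·(2n+2)] → 0 as n → ∞.
The limit is 0, so the series converges for all w; R = ∞.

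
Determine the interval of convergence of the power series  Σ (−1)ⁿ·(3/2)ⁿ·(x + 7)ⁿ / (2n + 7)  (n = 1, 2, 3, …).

Apply the ratio test: |a_{n+1}| / |a_n| = [(2n + 7)/(2(n+1) + 7)] · 3/2, which tends to 3/2 as n → ∞.
The series converges when 3/2 · |x + 7| < 1, giving R = 2/3.
At x = -19/3: an alternating series whose terms decrease to 0 in absolute value, so it converges by the Leibniz criterion.
Endpoint x = -23/3: the terms behave like c/n; limit comparison with the harmonic series gives divergence.

(-23/3, -19/3]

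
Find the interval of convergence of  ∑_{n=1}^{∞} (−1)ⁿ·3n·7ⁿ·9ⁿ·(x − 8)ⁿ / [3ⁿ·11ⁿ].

By the ratio test, |a_{n+1}/a_n| = [3(n+1)/3n] · 7·9/(3·11) → 21/11.
Thus R = 1/(21/11) = 11/21.
At x = 179/21: the terms have absolute value of order n, which does not tend to 0, so the series diverges by the divergence test.
Endpoint x = 157/21: the terms do not tend to 0, so the series diverges.

(157/21, 179/21)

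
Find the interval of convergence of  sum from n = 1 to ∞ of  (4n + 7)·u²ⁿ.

Apply the ratio test: |a_{n+1}| / |a_n| = (4(n+1) + 7)/(4n + 7), which tends to 1 as n → ∞.
Successive powers of u differ by 2, so the series converges when |u|² · 1 < 1, i.e. |u| < √(1) = 1. So R = 1.
At u = 1: the terms do not tend to 0, so the series diverges.
Endpoint u = -1: the terms do not tend to 0, so the series diverges.

(-1, 1)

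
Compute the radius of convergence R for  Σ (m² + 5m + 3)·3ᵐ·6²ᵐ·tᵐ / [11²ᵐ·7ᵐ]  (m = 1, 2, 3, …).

Ratio test: |a_{m+1}/a_m| = [((m+1)² + 5(m+1) + 3)/(m² + 5m + 3)] · 3·36/(121·7) → 108/847 as m → ∞.
Convergence for |t| · 108/847 < 1, i.e. |t| < 847/108. So R = 847/108.

R = 847/108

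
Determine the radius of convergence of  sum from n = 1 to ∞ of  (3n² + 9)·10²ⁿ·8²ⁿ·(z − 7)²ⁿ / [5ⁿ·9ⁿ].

R = 3√5/80

The ratio of consecutive coefficients is [(3(n+1)² + 9)/(3n² + 9)] · 100·64/(5·9) → 1280/9.
Since the exponent of (z − 7) increases by 2 each term, convergence requires |z − 7|² < 9/1280, hence R = 3√5/80.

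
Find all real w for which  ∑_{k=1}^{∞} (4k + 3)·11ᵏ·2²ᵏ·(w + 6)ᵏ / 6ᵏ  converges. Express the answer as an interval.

(-135/22, -129/22)

Ratio test: |a_{k+1}/a_k| = [(4(k+1) + 3)/(4k + 3)] · 11·4/6 → 22/3 as k → ∞.
Convergence for |w + 6| · 22/3 < 1, i.e. |w + 6| < 3/22. So R = 3/22.
Endpoint w = -129/22: the terms do not tend to 0, so the series diverges.
When w = -135/22, the terms have absolute value of order k, which does not tend to 0, so the series diverges by the divergence test.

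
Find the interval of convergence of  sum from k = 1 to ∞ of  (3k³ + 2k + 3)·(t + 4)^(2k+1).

Ratio test: |a_{k+1}/a_k| = (3(k+1)³ + 2(k+1) + 3)/(3k³ + 2k + 3) → 1 as k → ∞.
Writing y = (t + 4)², the series in y has radius 1, so |t + 4| < √(1) = 1 and R = 1.
Check t = -3: the terms have absolute value of order k³, which does not tend to 0, so the series diverges by the divergence test.
At t = -5: the k-th term does not approach 0; divergence by the term test.

(-5, -3)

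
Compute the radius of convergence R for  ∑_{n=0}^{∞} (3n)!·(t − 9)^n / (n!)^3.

R = 1/27

By the ratio test, |a_{n+1}/a_n| = (3n+1)·(3n+2)·(3n+3)/(n+1)³ → 27.
Hence the series converges for |t − 9| < 1/(27) = 1/27, so the radius of convergence is 1/27.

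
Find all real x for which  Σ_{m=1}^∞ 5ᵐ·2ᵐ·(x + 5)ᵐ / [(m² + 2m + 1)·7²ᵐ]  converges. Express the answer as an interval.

[-99/10, -1/10]

The ratio of consecutive coefficients is [(m² + 2m + 1)/((m+1)² + 2(m+1) + 1)] · 5·2/49 → 10/49.
Thus R = 1/(10/49) = 49/10.
Check x = -1/10: absolute convergence follows by limit comparison with Σ 1/m².
Endpoint x = -99/10: absolute convergence follows by limit comparison with Σ 1/m².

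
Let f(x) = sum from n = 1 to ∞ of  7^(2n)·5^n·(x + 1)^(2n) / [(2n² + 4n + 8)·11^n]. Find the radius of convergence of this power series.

R = √55/35

Ratio test: |a_{n+1}/a_n| = [(2n² + 4n + 8)/(2(n+1)² + 4(n+1) + 8)] · 49·5/11 → 245/11 as n → ∞.
Successive powers of (x + 1) differ by 2, so the series converges when |x + 1|² · 245/11 < 1, i.e. |x + 1| < √(11/245). So R = √55/35.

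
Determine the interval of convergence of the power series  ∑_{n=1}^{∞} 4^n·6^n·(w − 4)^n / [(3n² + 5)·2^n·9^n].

Ratio test: |a_{n+1}/a_n| = [(3n² + 5)/(3(n+1)² + 5)] · 4·6/(2·9) → 4/3 as n → ∞.
Thus R = 1/(4/3) = 3/4.
Check w = 19/4: absolute convergence follows by limit comparison with Σ 1/n².
At w = 13/4: the series is dominated by a constant times Σ 1/n², which converges (p = 2 > 1).

[13/4, 19/4]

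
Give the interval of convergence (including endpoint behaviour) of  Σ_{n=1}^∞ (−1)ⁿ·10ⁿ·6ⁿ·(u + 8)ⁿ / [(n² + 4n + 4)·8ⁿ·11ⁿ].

[-142/15, -98/15]

The ratio of consecutive coefficients is [(n² + 4n + 4)/((n+1)² + 4(n+1) + 4)] · 10·6/(8·11) → 15/22.
The series converges when 15/22 · |u + 8| < 1, giving R = 22/15.
Check u = -98/15: absolute convergence follows by limit comparison with Σ 1/n².
When u = -142/15, the terms are on the order of 1/n², so the series converges absolutely by comparison with the p-series (p = 2 > 1).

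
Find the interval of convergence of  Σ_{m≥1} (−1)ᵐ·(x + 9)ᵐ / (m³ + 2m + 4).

Ratio test: |a_{m+1}/a_m| = (m³ + 2m + 4)/((m+1)³ + 2(m+1) + 4) → 1 as m → ∞.
Hence R = 1.
At x = -8: absolute convergence follows by limit comparison with Σ 1/m³.
At x = -10: absolute convergence follows by limit comparison with Σ 1/m³.

[-10, -8]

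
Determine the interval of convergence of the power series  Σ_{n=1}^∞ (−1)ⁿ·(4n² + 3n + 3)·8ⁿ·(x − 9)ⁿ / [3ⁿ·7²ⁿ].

(-75/8, 219/8)

The ratio of consecutive coefficients is [(4(n+1)² + 3(n+1) + 3)/(4n² + 3n + 3)] · 8/(3·49) → 8/147.
Thus R = 1/(8/147) = 147/8.
At x = 219/8: the terms have absolute value of order n², which does not tend to 0, so the series diverges by the divergence test.
At x = -75/8: the n-th term does not approach 0; divergence by the term test.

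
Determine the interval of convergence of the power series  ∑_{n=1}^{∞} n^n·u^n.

{0}

Applying the root test, |a_n|^(1/n) = n → ∞.
Since the n-th root of |a_n| is unbounded, the series converges only at u = 0; R = 0.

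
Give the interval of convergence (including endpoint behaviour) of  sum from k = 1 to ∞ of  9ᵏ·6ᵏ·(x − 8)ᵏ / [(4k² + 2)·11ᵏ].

[421/54, 443/54]

Apply the ratio test: |a_{k+1}| / |a_k| = [(4k² + 2)/(4(k+1)² + 2)] · 9·6/11, which tends to 54/11 as k → ∞.
The series converges when 54/11 · |x − 8| < 1, giving R = 11/54.
Endpoint x = 443/54: absolute convergence follows by limit comparison with Σ 1/k².
Endpoint x = 421/54: the terms are on the order of 1/k², so the series converges absolutely by comparison with the p-series (p = 2 > 1).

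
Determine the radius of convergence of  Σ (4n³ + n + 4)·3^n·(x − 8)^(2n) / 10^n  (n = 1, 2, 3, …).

Ratio test: |a_{n+1}/a_n| = [(4(n+1)³ + (n+1) + 4)/(4n³ + n + 4)] · 3/10 → 3/10 as n → ∞.
Writing y = (x − 8)², the series in y has radius 10/3, so |x − 8| < √(10/3) and R = √30/3.

R = √30/3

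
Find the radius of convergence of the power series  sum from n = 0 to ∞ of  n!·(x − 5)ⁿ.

Apply the ratio test: |a_{n+1}| / |a_n| = (n+1), which tends to ∞ as n → ∞.
The terms grow without bound for any (x − 5) ≠ 0, so R = 0 (convergence only at x = 5).

R = 0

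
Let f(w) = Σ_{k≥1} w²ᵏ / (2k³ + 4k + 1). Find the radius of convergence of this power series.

R = 1

Apply the ratio test: |a_{k+1}| / |a_k| = (2k³ + 4k + 1)/(2(k+1)³ + 4(k+1) + 1), which tends to 1 as k → ∞.
Since the exponent of w increases by 2 each term, convergence requires |w|² < 1, hence R = 1.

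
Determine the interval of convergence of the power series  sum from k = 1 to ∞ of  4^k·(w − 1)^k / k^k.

(−∞, ∞)

Applying the root test, |a_k|^(1/k) = 4/k → 0.
The limit is 0 for every w, so R = ∞.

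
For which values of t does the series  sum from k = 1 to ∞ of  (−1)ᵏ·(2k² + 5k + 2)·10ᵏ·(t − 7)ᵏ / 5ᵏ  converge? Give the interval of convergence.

(13/2, 15/2)

The ratio of consecutive coefficients is [(2(k+1)² + 5(k+1) + 2)/(2k² + 5k + 2)] · 10/5 → 2.
The series converges when 2 · |t − 7| < 1, giving R = 1/2.
Check t = 15/2: the terms do not tend to 0, so the series diverges.
Endpoint t = 13/2: the terms do not tend to 0, so the series diverges.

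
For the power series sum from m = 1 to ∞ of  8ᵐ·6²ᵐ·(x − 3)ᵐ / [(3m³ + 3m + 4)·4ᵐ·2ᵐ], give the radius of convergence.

Ratio test: |a_{m+1}/a_m| = [(3m³ + 3m + 4)/(3(m+1)³ + 3(m+1) + 4)] · 8·36/(4·2) → 36 as m → ∞.
Convergence for |x − 3| · 36 < 1, i.e. |x − 3| < 1/36. So R = 1/36.

R = 1/36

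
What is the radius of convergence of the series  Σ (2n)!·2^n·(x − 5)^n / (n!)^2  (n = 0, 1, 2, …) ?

Ratio test: |a_{n+1}/a_n| = (2n+1)·(2n+2)/(n+1)² · 2 → 8 as n → ∞.
The series converges when 8 · |x − 5| < 1, giving R = 1/8.

R = 1/8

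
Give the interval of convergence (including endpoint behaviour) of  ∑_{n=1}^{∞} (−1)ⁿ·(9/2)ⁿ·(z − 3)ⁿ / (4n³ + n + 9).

[25/9, 29/9]

By the ratio test, |a_{n+1}/a_n| = [(4n³ + n + 9)/(4(n+1)³ + (n+1) + 9)] · 9/2 → 9/2.
Convergence for |z − 3| · 9/2 < 1, i.e. |z − 3| < 2/9. So R = 2/9.
Endpoint z = 29/9: absolute convergence follows by limit comparison with Σ 1/n³.
Check z = 25/9: the terms are on the order of 1/n³, so the series converges absolutely by comparison with the p-series (p = 3 > 1).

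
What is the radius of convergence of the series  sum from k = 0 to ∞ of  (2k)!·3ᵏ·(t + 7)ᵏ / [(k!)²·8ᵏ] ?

Ratio test: |a_{k+1}/a_k| = (2k+1)·(2k+2)/(k+1)² · 3/8 → 3/2 as k → ∞.
Thus R = 1/(3/2) = 2/3.

R = 2/3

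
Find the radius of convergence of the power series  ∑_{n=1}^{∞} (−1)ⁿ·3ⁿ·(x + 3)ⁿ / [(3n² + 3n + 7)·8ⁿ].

R = 8/3

Ratio test: |a_{n+1}/a_n| = [(3n² + 3n + 7)/(3(n+1)² + 3(n+1) + 7)] · 3/8 → 3/8 as n → ∞.
Thus R = 1/(3/8) = 8/3.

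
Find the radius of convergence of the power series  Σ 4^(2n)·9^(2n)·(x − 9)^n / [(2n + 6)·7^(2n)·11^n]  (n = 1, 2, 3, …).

Ratio test: |a_{n+1}/a_n| = [(2n + 6)/(2(n+1) + 6)] · 16·81/(49·11) → 1296/539 as n → ∞.
Thus R = 1/(1296/539) = 539/1296.

R = 539/1296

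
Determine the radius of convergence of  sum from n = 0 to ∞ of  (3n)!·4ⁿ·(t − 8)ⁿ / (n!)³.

Apply the ratio test: |a_{n+1}| / |a_n| = (3n+1)·(3n+2)·(3n+3)/(n+1)³ · 4, which tends to 108 as n → ∞.
Convergence for |t − 8| · 108 < 1, i.e. |t − 8| < 1/108. So R = 1/108.

R = 1/108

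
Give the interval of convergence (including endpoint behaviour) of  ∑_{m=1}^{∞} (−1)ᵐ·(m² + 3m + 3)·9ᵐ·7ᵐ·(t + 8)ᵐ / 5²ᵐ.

(-529/63, -479/63)

By the ratio test, |a_{m+1}/a_m| = [((m+1)² + 3(m+1) + 3)/(m² + 3m + 3)] · 9·7/25 → 63/25.
Thus R = 1/(63/25) = 25/63.
Check t = -479/63: the terms have absolute value of order m², which does not tend to 0, so the series diverges by the divergence test.
Endpoint t = -529/63: the terms have absolute value of order m², which does not tend to 0, so the series diverges by the divergence test.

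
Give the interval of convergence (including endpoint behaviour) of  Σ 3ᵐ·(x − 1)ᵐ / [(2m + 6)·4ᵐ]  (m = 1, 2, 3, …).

Apply the ratio test: |a_{m+1}| / |a_m| = [(2m + 6)/(2(m+1) + 6)] · 3/4, which tends to 3/4 as m → ∞.
The series converges when 3/4 · |x − 1| < 1, giving R = 4/3.
At x = 7/3: comparison with the harmonic series Σ 1/m shows the series diverges.
When x = -1/3, convergence follows from the alternating series test (terms decrease monotonically to 0).

[-1/3, 7/3)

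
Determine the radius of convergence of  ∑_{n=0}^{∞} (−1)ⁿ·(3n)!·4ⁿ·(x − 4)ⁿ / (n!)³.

By the ratio test, |a_{n+1}/a_n| = (3n+1)·(3n+2)·(3n+3)/(n+1)³ · 4 → 108.
Thus R = 1/(108) = 1/108.

R = 1/108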